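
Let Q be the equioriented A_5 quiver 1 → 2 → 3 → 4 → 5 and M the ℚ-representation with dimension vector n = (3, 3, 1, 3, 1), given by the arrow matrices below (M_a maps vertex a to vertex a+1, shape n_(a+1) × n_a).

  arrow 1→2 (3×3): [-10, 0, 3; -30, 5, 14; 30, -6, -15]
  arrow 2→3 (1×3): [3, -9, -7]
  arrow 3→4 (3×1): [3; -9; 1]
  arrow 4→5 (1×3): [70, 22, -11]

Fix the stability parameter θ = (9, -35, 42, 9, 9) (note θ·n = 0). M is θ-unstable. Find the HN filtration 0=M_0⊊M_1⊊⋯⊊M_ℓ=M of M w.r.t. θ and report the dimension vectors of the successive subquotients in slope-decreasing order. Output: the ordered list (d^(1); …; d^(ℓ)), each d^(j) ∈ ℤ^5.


Interval decomposition of M: I[1,1], I[1,2], I[1,5], I[2,2], I[4,4]^2.
HN type (ℓ=4): μ^(1)=20; μ^(2)=9; μ^(3)=-13; μ^(4)=-35

((0, 0, 1, 1, 1); (1, 0, 0, 2, 0); (2, 2, 0, 0, 0); (0, 1, 0, 0, 0))


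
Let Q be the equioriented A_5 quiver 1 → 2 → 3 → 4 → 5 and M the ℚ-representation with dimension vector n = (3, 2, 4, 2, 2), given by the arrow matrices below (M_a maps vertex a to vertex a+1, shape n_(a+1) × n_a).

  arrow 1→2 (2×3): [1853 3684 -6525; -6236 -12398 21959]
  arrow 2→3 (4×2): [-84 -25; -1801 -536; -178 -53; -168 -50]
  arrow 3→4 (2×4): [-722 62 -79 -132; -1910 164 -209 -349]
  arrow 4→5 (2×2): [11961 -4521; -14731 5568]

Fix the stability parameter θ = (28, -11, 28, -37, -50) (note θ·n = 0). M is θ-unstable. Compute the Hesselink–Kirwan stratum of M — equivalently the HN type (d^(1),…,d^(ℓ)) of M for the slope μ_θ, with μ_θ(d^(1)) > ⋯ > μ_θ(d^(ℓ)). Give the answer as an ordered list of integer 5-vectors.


Interval decomposition of M: I[1,1], I[1,5]^2, I[3,3]^2.
HN type (ℓ=2): μ^(1)=28; μ^(2)=-42/5

((1, 0, 2, 0, 0); (2, 2, 2, 2, 2))


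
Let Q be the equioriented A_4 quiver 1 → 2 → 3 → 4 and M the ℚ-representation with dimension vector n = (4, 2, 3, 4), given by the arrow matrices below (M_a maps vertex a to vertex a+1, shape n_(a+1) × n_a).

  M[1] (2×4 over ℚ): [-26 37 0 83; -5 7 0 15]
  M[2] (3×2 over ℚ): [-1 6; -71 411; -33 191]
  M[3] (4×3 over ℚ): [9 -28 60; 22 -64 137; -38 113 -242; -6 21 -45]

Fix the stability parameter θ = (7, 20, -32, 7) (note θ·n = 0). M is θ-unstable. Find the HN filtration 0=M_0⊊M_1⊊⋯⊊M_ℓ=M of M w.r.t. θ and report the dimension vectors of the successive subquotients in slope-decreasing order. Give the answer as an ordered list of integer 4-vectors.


Via rank(M_{q-1}∘⋯∘M_p): M ≅ I[1,1]^2, I[1,4]^2, I[3,4], I[4,4].
μ_θ-semistable layers: μ^(1)=7; μ^(2)=-5/3; μ^(3)=-32

((2, 0, 0, 4); (2, 2, 2, 0); (0, 0, 1, 0))


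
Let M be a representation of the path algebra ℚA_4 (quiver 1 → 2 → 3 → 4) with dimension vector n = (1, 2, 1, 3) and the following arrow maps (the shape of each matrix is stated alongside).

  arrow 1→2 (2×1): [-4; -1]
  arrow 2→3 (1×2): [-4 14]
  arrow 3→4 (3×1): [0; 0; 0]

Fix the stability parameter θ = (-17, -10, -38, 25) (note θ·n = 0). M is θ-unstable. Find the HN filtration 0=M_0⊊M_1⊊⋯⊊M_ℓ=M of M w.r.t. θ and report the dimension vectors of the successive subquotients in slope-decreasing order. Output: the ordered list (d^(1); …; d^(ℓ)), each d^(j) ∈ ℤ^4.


Via rank(M_{q-1}∘⋯∘M_p): M ≅ I[1,3], I[2,2], I[4,4]^3.
μ_θ-semistable layers: μ^(1)=25; μ^(2)=-10; μ^(3)=-65/3

((0, 0, 0, 3); (0, 1, 0, 0); (1, 1, 1, 0))


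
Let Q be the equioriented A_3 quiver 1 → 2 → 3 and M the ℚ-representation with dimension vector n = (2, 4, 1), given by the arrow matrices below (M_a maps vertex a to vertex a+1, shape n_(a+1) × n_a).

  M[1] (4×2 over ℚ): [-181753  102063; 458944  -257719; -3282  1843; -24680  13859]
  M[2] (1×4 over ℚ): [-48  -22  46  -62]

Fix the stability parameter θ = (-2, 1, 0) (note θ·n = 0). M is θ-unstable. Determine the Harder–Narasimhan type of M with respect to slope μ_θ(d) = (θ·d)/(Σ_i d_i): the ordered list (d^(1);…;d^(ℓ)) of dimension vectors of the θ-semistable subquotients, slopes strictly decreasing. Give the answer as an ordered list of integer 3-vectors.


Barcode: M ≅ I[1,2], I[1,3], I[2,2]^2. HN layers by μ_θ (3 steps, strictly decreasing):
  μ^(1)=1; μ^(2)=1/2; μ^(3)=-2

((0, 3, 0); (0, 1, 1); (2, 0, 0))


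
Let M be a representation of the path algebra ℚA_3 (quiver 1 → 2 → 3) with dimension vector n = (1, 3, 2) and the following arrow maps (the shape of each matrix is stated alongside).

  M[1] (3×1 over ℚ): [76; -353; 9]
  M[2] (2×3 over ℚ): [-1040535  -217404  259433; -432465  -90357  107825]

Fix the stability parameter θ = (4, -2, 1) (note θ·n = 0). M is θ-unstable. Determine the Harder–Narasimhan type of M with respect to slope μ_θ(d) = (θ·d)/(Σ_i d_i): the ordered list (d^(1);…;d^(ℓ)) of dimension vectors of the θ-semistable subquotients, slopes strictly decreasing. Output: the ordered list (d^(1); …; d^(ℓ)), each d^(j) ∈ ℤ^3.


Barcode: M ≅ I[1,3], I[2,2], I[2,3]. HN layers by μ_θ (2 steps, strictly decreasing):
  μ^(1)=1; μ^(2)=-2

((1, 1, 2); (0, 2, 0))


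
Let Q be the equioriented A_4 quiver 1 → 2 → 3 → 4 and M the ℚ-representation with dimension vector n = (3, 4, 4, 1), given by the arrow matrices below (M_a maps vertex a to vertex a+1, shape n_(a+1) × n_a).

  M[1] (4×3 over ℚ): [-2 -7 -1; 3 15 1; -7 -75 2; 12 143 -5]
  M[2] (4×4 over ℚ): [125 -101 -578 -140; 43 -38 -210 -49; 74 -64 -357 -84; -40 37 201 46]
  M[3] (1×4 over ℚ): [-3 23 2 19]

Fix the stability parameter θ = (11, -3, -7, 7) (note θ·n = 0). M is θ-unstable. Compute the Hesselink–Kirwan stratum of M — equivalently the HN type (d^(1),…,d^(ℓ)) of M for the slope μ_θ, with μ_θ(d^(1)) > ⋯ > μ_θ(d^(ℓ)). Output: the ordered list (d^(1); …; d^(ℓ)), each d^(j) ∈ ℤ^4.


Interval decomposition of M: I[1,3]^2, I[1,4], I[2,3].
HN type (ℓ=3): μ^(1)=7; μ^(2)=1/3; μ^(3)=-5

((0, 0, 0, 1); (3, 3, 3, 0); (0, 1, 1, 0))


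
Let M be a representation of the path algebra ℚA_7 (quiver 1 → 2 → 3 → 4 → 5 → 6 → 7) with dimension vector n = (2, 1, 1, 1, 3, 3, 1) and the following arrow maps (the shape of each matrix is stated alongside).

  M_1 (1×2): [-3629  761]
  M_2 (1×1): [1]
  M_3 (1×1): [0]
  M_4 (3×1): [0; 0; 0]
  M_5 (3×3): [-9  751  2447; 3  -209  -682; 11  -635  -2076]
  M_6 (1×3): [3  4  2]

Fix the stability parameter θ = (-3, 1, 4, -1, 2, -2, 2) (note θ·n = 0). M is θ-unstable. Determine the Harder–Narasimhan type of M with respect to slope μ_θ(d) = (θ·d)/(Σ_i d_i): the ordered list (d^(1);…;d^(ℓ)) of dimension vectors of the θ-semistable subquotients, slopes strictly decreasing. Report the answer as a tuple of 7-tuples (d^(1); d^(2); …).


Interval decomposition of M: I[1,1], I[1,3], I[4,4], I[5,6]^2, I[5,7].
HN type (ℓ=6): μ^(1)=4; μ^(2)=2; μ^(3)=1; μ^(4)=0; μ^(5)=-1; μ^(6)=-3

((0, 0, 1, 0, 0, 0, 0); (0, 0, 0, 0, 0, 0, 1); (0, 1, 0, 0, 0, 0, 0); (0, 0, 0, 0, 3, 3, 0); (0, 0, 0, 1, 0, 0, 0); (2, 0, 0, 0, 0, 0, 0))


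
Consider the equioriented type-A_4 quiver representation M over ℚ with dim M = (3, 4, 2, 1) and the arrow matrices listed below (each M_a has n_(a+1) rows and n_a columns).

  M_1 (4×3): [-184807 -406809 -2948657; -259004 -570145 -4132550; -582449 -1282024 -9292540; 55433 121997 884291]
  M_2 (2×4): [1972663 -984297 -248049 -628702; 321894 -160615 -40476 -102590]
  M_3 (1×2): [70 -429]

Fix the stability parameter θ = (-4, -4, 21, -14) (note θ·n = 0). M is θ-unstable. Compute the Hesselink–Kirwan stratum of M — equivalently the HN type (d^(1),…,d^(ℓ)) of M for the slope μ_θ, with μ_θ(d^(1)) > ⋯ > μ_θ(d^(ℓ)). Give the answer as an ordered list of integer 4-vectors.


Barcode: M ≅ I[1,2], I[1,3], I[1,4], I[2,2]. HN layers by μ_θ (3 steps, strictly decreasing):
  μ^(1)=21; μ^(2)=7/2; μ^(3)=-4

((0, 0, 1, 0); (0, 0, 1, 1); (3, 4, 0, 0))


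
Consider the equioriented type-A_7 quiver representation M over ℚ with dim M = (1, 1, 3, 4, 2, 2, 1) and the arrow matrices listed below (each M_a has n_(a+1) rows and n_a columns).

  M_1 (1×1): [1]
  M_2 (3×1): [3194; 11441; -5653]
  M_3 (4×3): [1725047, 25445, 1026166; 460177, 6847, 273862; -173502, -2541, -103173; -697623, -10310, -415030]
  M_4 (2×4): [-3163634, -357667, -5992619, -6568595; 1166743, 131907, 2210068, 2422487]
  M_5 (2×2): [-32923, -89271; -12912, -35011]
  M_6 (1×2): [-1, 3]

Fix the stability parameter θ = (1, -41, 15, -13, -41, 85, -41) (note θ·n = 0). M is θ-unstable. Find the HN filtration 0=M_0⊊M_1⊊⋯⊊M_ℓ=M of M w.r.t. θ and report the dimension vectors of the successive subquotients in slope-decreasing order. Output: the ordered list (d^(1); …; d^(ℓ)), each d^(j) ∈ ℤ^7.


Via rank(M_{q-1}∘⋯∘M_p): M ≅ I[1,7], I[3,4], I[3,6], I[4,4].
μ_θ-semistable layers: μ^(1)=85; μ^(2)=22; μ^(3)=1; μ^(4)=-13; μ^(5)=-20

((0, 0, 0, 0, 0, 1, 0); (0, 0, 0, 0, 0, 1, 1); (0, 0, 1, 1, 0, 0, 0); (0, 0, 2, 3, 2, 0, 0); (1, 1, 0, 0, 0, 0, 0))


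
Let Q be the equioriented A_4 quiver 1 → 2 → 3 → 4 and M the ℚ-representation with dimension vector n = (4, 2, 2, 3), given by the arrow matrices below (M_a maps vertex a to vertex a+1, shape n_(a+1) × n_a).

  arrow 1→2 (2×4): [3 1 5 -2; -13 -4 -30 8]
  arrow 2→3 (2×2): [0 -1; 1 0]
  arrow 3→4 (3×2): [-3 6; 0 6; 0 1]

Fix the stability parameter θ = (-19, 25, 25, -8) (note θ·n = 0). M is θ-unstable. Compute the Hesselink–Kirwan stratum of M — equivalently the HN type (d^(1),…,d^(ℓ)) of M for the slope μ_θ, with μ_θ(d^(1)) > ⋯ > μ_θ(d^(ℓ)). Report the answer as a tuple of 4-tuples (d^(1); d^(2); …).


Interval decomposition of M: I[1,1]^2, I[1,4]^2, I[4,4].
HN type (ℓ=3): μ^(1)=14; μ^(2)=-8; μ^(3)=-19

((0, 2, 2, 2); (0, 0, 0, 1); (4, 0, 0, 0))


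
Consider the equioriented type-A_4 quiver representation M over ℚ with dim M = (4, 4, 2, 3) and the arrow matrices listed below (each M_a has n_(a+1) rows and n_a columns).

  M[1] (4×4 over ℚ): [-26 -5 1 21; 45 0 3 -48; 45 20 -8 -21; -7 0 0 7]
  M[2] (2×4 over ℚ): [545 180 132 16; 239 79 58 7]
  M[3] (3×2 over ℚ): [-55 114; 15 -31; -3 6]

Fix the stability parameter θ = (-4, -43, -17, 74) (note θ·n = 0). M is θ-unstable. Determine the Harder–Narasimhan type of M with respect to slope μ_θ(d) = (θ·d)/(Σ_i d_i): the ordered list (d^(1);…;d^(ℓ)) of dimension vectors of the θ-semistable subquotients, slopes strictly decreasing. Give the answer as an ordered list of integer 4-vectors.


Via rank(M_{q-1}∘⋯∘M_p): M ≅ I[1,1], I[1,2], I[1,4]^2, I[2,2], I[4,4].
μ_θ-semistable layers: μ^(1)=74; μ^(2)=-4; μ^(3)=-17; μ^(4)=-47/2; μ^(5)=-43

((0, 0, 0, 3); (1, 0, 0, 0); (0, 0, 2, 0); (3, 3, 0, 0); (0, 1, 0, 0))


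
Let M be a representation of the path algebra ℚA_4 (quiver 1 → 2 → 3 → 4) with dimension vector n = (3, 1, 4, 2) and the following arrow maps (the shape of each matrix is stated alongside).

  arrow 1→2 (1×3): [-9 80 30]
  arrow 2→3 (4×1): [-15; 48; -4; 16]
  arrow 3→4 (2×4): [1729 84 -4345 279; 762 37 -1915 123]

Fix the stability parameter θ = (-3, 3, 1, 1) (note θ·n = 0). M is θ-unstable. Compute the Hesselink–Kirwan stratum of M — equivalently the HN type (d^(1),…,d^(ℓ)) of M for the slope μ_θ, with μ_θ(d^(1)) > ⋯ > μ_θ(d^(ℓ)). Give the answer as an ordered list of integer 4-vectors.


Via rank(M_{q-1}∘⋯∘M_p): M ≅ I[1,1]^2, I[1,4], I[3,3]^2, I[3,4].
μ_θ-semistable layers: μ^(1)=5/3; μ^(2)=1; μ^(3)=-3

((0, 1, 1, 1); (0, 0, 3, 1); (3, 0, 0, 0))


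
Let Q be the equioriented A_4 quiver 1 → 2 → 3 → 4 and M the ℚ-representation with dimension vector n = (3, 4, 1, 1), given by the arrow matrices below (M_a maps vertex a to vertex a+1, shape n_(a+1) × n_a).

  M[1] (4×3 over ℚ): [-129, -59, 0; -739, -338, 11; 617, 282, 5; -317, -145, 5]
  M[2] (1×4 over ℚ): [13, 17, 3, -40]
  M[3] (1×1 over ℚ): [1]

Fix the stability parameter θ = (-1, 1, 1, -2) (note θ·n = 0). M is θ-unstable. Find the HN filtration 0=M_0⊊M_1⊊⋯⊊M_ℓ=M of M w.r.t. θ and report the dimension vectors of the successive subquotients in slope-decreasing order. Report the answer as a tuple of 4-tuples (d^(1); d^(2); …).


Barcode: M ≅ I[1,2]^2, I[1,4], I[2,2]. HN layers by μ_θ (3 steps, strictly decreasing):
  μ^(1)=1; μ^(2)=0; μ^(3)=-1

((0, 3, 0, 0); (0, 1, 1, 1); (3, 0, 0, 0))


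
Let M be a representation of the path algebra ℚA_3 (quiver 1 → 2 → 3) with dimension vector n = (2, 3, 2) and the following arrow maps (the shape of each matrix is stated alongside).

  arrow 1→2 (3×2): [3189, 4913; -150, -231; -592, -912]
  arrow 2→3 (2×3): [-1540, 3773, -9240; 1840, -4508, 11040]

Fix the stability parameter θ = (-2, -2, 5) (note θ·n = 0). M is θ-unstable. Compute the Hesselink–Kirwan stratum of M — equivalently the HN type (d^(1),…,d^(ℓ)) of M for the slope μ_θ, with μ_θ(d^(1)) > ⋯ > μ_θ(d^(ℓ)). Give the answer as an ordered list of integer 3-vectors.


Interval decomposition of M: I[1,2], I[1,3], I[2,2], I[3,3].
HN type (ℓ=2): μ^(1)=5; μ^(2)=-2

((0, 0, 2); (2, 3, 0))


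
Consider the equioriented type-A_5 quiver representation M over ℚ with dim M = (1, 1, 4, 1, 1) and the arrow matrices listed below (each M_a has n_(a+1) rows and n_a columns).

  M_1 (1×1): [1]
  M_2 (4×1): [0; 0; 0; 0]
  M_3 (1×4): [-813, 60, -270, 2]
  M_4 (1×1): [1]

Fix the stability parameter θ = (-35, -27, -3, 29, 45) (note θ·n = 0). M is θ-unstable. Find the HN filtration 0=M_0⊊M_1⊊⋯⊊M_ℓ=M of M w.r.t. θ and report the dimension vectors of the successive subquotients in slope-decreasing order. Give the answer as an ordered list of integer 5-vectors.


Interval decomposition of M: I[1,2], I[3,3]^3, I[3,5].
HN type (ℓ=5): μ^(1)=45; μ^(2)=29; μ^(3)=-3; μ^(4)=-27; μ^(5)=-35

((0, 0, 0, 0, 1); (0, 0, 0, 1, 0); (0, 0, 4, 0, 0); (0, 1, 0, 0, 0); (1, 0, 0, 0, 0))


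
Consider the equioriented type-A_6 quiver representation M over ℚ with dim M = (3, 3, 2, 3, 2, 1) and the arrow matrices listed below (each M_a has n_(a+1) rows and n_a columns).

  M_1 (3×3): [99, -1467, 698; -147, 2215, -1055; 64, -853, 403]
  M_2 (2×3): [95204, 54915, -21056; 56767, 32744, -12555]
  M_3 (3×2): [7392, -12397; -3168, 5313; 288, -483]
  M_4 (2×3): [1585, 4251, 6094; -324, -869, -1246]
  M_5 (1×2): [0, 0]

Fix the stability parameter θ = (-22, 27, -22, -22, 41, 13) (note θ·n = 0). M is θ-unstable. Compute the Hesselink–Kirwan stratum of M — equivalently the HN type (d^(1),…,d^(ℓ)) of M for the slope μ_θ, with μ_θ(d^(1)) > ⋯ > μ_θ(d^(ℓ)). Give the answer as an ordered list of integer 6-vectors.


Via rank(M_{q-1}∘⋯∘M_p): M ≅ I[1,2], I[1,3], I[1,5], I[4,4], I[4,5], I[6,6].
μ_θ-semistable layers: μ^(1)=41; μ^(2)=27; μ^(3)=13; μ^(4)=5/2; μ^(5)=-17/3; μ^(6)=-22

((0, 0, 0, 0, 2, 0); (0, 1, 0, 0, 0, 0); (0, 0, 0, 0, 0, 1); (0, 1, 1, 0, 0, 0); (0, 1, 1, 1, 0, 0); (3, 0, 0, 2, 0, 0))


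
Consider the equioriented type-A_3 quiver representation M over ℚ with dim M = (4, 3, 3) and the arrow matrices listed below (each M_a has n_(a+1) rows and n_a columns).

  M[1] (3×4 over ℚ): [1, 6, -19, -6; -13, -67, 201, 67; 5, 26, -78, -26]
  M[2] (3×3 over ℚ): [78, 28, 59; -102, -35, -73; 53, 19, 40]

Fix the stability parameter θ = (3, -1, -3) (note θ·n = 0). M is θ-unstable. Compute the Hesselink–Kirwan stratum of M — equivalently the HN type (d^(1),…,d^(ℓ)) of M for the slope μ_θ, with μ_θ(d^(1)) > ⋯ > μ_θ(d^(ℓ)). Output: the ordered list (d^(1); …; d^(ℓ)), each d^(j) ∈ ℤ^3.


Interval decomposition of M: I[1,1], I[1,3]^3.
HN type (ℓ=2): μ^(1)=3; μ^(2)=-1/3

((1, 0, 0); (3, 3, 3))


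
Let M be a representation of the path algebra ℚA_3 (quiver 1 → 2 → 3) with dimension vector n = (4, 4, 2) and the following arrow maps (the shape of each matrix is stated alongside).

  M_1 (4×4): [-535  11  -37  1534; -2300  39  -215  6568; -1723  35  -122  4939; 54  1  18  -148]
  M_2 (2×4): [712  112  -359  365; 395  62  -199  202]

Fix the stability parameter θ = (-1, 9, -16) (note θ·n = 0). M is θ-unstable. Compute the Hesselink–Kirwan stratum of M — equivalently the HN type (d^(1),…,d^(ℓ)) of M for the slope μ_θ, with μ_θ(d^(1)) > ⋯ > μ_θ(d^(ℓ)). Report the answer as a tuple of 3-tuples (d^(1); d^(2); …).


Via rank(M_{q-1}∘⋯∘M_p): M ≅ I[1,2]^2, I[1,3]^2.
μ_θ-semistable layers: μ^(1)=9; μ^(2)=-1; μ^(3)=-8/3

((0, 2, 0); (2, 0, 0); (2, 2, 2))


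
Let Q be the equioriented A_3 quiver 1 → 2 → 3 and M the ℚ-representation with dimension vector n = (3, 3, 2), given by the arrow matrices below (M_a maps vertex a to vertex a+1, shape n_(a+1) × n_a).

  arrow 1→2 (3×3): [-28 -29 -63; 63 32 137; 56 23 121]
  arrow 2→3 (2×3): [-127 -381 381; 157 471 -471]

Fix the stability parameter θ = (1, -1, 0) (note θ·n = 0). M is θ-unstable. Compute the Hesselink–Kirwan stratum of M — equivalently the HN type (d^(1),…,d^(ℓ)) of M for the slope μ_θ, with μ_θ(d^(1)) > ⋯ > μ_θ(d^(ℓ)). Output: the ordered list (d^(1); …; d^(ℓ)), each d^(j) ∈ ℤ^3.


Barcode: M ≅ I[1,1], I[1,2], I[1,3], I[2,2], I[3,3]. HN layers by μ_θ (3 steps, strictly decreasing):
  μ^(1)=1; μ^(2)=0; μ^(3)=-1

((1, 0, 0); (2, 2, 2); (0, 1, 0))


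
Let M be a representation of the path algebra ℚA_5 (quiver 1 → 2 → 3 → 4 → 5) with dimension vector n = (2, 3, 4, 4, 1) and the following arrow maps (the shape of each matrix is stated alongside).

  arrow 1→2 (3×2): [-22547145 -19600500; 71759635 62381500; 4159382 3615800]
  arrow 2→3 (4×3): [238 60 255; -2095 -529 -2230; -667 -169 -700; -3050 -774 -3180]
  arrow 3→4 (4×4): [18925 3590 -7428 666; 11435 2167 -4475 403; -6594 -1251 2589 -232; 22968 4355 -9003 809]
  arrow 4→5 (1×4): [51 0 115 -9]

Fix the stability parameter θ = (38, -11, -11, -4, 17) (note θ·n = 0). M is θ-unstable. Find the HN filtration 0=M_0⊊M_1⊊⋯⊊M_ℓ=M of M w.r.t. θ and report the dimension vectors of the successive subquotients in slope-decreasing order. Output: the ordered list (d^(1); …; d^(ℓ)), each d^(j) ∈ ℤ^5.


Barcode: M ≅ I[1,1], I[1,2], I[2,4], I[2,5], I[3,4]^2. HN layers by μ_θ (5 steps, strictly decreasing):
  μ^(1)=38; μ^(2)=17; μ^(3)=27/2; μ^(4)=-4; μ^(5)=-11

((1, 0, 0, 0, 0); (0, 0, 0, 0, 1); (1, 1, 0, 0, 0); (0, 0, 0, 4, 0); (0, 2, 4, 0, 0))


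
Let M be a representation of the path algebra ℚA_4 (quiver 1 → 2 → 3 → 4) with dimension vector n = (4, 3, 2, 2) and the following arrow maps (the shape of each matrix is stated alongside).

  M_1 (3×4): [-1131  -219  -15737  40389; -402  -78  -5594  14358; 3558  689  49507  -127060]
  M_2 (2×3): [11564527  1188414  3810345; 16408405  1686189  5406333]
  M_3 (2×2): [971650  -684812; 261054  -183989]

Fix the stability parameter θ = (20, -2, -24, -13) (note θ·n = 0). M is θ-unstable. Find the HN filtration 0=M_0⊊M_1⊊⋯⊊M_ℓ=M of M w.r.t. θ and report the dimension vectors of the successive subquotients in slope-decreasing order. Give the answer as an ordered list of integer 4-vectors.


Interval decomposition of M: I[1,1]^2, I[1,2], I[1,4], I[2,4].
HN type (ℓ=4): μ^(1)=20; μ^(2)=9; μ^(3)=-19/4; μ^(4)=-13

((2, 0, 0, 0); (1, 1, 0, 0); (1, 1, 1, 1); (0, 1, 1, 1))


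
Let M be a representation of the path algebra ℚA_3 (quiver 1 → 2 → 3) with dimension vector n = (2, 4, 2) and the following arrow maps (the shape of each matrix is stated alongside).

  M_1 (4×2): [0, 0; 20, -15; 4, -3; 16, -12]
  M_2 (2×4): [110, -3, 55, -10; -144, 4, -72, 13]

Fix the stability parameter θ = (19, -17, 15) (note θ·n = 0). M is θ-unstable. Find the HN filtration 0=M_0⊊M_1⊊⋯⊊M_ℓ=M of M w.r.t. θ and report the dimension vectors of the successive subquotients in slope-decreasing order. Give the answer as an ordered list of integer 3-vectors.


Interval decomposition of M: I[1,1], I[1,2], I[2,2], I[2,3]^2.
HN type (ℓ=4): μ^(1)=19; μ^(2)=15; μ^(3)=1; μ^(4)=-17

((1, 0, 0); (0, 0, 2); (1, 1, 0); (0, 3, 0))


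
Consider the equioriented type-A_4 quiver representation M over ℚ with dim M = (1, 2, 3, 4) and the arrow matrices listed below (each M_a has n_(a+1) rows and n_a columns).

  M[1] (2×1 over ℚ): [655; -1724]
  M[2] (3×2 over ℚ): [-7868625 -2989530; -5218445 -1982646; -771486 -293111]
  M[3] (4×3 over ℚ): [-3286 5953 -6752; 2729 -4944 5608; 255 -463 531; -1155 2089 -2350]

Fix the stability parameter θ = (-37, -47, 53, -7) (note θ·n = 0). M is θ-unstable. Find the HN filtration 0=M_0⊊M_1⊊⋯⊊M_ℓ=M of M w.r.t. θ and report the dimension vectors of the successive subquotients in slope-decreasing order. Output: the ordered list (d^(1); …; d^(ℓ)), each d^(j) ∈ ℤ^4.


Interval decomposition of M: I[1,4], I[2,4], I[3,4], I[4,4].
HN type (ℓ=4): μ^(1)=23; μ^(2)=-7; μ^(3)=-42; μ^(4)=-47

((0, 0, 3, 3); (0, 0, 0, 1); (1, 1, 0, 0); (0, 1, 0, 0))


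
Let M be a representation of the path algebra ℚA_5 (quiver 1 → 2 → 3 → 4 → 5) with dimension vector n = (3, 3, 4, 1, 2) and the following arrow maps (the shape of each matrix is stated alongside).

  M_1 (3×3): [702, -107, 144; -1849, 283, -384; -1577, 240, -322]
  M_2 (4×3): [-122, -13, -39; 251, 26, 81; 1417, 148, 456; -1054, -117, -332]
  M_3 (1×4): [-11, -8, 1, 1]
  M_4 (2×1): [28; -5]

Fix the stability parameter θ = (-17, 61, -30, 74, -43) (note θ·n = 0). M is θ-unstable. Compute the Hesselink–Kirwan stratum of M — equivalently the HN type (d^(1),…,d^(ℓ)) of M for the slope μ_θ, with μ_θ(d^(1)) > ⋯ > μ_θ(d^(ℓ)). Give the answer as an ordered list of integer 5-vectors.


Barcode: M ≅ I[1,3]^2, I[1,5], I[3,3], I[5,5]. HN layers by μ_θ (4 steps, strictly decreasing):
  μ^(1)=31/2; μ^(2)=-17; μ^(3)=-30; μ^(4)=-43

((0, 3, 3, 1, 1); (3, 0, 0, 0, 0); (0, 0, 1, 0, 0); (0, 0, 0, 0, 1))


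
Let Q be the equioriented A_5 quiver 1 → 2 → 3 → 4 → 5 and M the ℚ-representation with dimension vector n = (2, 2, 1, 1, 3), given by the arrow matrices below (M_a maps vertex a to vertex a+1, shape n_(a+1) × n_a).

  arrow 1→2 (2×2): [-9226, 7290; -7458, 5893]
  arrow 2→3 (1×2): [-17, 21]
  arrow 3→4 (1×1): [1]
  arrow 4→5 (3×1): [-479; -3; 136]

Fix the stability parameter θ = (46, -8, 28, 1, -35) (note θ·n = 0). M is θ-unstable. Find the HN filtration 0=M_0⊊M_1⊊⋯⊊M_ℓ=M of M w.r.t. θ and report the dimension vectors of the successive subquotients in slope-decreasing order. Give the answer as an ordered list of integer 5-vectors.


Via rank(M_{q-1}∘⋯∘M_p): M ≅ I[1,2], I[1,5], I[5,5]^2.
μ_θ-semistable layers: μ^(1)=19; μ^(2)=32/5; μ^(3)=-35

((1, 1, 0, 0, 0); (1, 1, 1, 1, 1); (0, 0, 0, 0, 2))


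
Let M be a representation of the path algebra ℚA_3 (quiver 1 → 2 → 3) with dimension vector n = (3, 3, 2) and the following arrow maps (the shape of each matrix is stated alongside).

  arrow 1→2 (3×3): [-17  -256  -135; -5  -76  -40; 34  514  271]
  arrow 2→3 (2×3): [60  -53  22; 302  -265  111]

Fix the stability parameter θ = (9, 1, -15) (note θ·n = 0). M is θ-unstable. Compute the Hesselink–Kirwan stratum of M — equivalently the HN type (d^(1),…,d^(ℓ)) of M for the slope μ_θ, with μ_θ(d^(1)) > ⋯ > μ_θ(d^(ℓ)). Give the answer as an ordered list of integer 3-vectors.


Via rank(M_{q-1}∘⋯∘M_p): M ≅ I[1,2], I[1,3]^2.
μ_θ-semistable layers: μ^(1)=5; μ^(2)=-5/3

((1, 1, 0); (2, 2, 2))


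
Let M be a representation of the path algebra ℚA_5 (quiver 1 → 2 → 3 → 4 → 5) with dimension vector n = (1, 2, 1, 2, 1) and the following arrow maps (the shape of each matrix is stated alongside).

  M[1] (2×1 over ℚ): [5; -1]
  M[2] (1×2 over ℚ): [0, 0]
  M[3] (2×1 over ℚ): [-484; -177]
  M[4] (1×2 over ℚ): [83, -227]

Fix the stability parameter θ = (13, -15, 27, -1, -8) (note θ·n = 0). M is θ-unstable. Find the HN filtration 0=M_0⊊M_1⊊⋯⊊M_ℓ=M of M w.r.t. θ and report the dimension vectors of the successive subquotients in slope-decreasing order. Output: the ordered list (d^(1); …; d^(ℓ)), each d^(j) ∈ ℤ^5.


Via rank(M_{q-1}∘⋯∘M_p): M ≅ I[1,2], I[2,2], I[3,5], I[4,4].
μ_θ-semistable layers: μ^(1)=6; μ^(2)=-1; μ^(3)=-15

((0, 0, 1, 1, 1); (1, 1, 0, 1, 0); (0, 1, 0, 0, 0))


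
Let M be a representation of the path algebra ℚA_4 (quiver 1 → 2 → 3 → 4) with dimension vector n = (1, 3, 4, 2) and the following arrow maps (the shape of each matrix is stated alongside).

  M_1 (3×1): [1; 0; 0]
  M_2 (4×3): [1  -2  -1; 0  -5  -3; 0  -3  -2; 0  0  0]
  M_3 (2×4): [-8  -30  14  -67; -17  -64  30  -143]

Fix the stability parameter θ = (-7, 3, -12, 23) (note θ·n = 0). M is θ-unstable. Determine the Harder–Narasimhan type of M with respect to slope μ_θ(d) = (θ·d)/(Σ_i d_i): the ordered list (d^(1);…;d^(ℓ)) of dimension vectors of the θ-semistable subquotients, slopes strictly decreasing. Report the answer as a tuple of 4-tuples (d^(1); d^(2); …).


Via rank(M_{q-1}∘⋯∘M_p): M ≅ I[1,4], I[2,3], I[2,4], I[3,3].
μ_θ-semistable layers: μ^(1)=23; μ^(2)=-9/2; μ^(3)=-7; μ^(4)=-12

((0, 0, 0, 2); (0, 3, 3, 0); (1, 0, 0, 0); (0, 0, 1, 0))


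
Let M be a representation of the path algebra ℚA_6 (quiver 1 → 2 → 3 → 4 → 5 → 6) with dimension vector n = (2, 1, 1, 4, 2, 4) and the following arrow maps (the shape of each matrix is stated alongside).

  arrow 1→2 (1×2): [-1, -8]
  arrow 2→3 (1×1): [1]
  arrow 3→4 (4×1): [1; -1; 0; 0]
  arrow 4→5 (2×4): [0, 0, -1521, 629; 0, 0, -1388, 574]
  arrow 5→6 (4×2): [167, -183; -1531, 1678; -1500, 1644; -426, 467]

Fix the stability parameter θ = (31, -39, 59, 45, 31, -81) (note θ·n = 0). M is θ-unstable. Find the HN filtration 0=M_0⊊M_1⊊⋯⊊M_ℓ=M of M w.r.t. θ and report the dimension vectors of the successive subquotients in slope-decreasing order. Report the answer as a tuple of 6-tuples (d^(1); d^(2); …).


Interval decomposition of M: I[1,1], I[1,4], I[4,4], I[4,6]^2, I[6,6]^2.
HN type (ℓ=6): μ^(1)=52; μ^(2)=45; μ^(3)=31; μ^(4)=-5/3; μ^(5)=-4; μ^(6)=-81

((0, 0, 1, 1, 0, 0); (0, 0, 0, 1, 0, 0); (1, 0, 0, 0, 0, 0); (0, 0, 0, 2, 2, 2); (1, 1, 0, 0, 0, 0); (0, 0, 0, 0, 0, 2))


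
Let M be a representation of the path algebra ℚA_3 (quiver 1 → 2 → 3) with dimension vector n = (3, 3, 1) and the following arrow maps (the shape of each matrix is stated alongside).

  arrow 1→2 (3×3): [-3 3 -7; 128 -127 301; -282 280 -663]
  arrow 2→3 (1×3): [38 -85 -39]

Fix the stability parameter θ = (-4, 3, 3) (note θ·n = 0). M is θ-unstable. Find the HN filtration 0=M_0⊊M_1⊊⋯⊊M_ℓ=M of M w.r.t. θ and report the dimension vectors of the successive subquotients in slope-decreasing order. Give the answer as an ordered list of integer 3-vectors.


Via rank(M_{q-1}∘⋯∘M_p): M ≅ I[1,2]^2, I[1,3].
μ_θ-semistable layers: μ^(1)=3; μ^(2)=-4

((0, 3, 1); (3, 0, 0))


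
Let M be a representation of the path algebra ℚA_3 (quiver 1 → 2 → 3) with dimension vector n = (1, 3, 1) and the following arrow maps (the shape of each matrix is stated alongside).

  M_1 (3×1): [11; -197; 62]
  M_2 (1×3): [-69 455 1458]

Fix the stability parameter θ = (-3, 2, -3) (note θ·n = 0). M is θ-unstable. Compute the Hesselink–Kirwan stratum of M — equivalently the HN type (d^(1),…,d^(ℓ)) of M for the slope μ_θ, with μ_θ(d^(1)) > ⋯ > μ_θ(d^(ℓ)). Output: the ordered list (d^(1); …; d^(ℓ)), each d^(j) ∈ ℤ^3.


Interval decomposition of M: I[1,3], I[2,2]^2.
HN type (ℓ=3): μ^(1)=2; μ^(2)=-1/2; μ^(3)=-3

((0, 2, 0); (0, 1, 1); (1, 0, 0))


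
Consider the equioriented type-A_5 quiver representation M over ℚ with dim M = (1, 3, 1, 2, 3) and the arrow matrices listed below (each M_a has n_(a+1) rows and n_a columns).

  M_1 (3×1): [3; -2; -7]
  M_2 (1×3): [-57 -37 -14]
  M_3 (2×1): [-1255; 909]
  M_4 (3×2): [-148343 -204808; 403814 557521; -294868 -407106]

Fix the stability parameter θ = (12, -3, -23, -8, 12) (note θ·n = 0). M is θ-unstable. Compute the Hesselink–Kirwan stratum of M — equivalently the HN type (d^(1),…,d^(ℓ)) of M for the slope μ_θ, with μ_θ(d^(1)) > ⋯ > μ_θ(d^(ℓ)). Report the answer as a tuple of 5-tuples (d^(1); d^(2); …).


Barcode: M ≅ I[1,5], I[2,2]^2, I[4,5], I[5,5]. HN layers by μ_θ (4 steps, strictly decreasing):
  μ^(1)=12; μ^(2)=-3; μ^(3)=-11/2; μ^(4)=-8

((0, 0, 0, 0, 3); (0, 2, 0, 0, 0); (1, 1, 1, 1, 0); (0, 0, 0, 1, 0))


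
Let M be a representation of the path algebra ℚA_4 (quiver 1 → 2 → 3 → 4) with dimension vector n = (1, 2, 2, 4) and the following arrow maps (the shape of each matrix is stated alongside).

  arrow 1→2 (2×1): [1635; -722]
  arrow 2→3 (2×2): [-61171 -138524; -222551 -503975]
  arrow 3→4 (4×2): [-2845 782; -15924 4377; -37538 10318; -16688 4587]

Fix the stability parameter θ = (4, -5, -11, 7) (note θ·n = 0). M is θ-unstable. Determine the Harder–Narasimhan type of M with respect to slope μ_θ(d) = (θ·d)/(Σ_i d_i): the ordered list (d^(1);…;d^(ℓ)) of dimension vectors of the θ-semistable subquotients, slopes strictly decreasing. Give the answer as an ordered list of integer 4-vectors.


Interval decomposition of M: I[1,4], I[2,4], I[4,4]^2.
HN type (ℓ=3): μ^(1)=7; μ^(2)=-4; μ^(3)=-8

((0, 0, 0, 4); (1, 1, 1, 0); (0, 1, 1, 0))


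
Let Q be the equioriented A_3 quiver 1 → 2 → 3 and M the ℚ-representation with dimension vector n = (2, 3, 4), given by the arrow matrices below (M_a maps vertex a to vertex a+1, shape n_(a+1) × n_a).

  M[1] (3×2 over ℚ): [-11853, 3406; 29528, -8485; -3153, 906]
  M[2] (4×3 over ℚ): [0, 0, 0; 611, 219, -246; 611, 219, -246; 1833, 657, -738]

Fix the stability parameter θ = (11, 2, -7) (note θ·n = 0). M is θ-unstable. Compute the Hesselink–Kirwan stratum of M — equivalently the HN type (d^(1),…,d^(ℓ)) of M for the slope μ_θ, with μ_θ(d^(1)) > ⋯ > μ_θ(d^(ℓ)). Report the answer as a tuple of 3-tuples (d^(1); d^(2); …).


Interval decomposition of M: I[1,2], I[1,3], I[2,2], I[3,3]^3.
HN type (ℓ=3): μ^(1)=13/2; μ^(2)=2; μ^(3)=-7

((1, 1, 0); (1, 2, 1); (0, 0, 3))


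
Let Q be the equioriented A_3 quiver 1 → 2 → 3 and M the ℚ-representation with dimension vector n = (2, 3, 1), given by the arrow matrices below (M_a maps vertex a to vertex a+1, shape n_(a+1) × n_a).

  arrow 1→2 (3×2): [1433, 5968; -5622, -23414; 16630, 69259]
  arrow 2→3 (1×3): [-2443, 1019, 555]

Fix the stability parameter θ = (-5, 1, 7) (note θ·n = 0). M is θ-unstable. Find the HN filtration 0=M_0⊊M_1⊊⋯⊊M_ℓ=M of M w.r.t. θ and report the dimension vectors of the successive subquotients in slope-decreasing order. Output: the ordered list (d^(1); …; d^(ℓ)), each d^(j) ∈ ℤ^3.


Barcode: M ≅ I[1,2], I[1,3], I[2,2]. HN layers by μ_θ (3 steps, strictly decreasing):
  μ^(1)=7; μ^(2)=1; μ^(3)=-5

((0, 0, 1); (0, 3, 0); (2, 0, 0))


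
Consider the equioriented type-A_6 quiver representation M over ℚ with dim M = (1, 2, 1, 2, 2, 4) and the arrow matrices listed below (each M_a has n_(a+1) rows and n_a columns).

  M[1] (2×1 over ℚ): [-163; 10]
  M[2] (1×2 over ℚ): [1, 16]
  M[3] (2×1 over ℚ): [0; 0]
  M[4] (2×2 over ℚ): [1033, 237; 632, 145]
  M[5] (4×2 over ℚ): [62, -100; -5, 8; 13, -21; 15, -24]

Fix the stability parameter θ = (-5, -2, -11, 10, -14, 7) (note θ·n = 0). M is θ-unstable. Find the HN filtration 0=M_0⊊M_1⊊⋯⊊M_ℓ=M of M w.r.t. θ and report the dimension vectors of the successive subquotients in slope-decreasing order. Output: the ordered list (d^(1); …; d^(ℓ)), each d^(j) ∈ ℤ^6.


Interval decomposition of M: I[1,3], I[2,2], I[4,6]^2, I[6,6]^2.
HN type (ℓ=3): μ^(1)=7; μ^(2)=-2; μ^(3)=-6

((0, 0, 0, 0, 0, 4); (0, 1, 0, 2, 2, 0); (1, 1, 1, 0, 0, 0))


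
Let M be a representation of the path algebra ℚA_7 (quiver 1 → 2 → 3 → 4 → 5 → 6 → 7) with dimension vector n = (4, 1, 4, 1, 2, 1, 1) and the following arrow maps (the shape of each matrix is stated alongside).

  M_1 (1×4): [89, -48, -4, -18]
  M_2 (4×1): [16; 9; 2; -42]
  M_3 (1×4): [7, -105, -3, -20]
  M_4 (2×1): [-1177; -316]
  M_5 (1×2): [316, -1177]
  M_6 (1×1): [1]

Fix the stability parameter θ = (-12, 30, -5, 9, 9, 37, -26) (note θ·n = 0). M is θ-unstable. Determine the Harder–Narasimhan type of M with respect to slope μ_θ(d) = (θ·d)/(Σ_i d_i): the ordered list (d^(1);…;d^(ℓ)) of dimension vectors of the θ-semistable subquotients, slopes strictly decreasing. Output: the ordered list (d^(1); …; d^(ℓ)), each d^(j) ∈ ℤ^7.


Barcode: M ≅ I[1,1]^3, I[1,5], I[3,3]^3, I[5,7]. HN layers by μ_θ (4 steps, strictly decreasing):
  μ^(1)=43/4; μ^(2)=20/3; μ^(3)=-5; μ^(4)=-12

((0, 1, 1, 1, 1, 0, 0); (0, 0, 0, 0, 1, 1, 1); (0, 0, 3, 0, 0, 0, 0); (4, 0, 0, 0, 0, 0, 0))


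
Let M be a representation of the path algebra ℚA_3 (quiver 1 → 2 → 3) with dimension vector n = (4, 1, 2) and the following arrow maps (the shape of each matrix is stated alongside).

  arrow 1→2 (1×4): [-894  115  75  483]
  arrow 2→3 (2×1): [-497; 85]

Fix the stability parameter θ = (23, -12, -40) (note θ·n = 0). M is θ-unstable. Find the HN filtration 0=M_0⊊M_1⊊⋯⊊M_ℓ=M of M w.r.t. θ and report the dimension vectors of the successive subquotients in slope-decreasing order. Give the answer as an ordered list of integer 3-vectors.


Interval decomposition of M: I[1,1]^3, I[1,3], I[3,3].
HN type (ℓ=3): μ^(1)=23; μ^(2)=-29/3; μ^(3)=-40

((3, 0, 0); (1, 1, 1); (0, 0, 1))


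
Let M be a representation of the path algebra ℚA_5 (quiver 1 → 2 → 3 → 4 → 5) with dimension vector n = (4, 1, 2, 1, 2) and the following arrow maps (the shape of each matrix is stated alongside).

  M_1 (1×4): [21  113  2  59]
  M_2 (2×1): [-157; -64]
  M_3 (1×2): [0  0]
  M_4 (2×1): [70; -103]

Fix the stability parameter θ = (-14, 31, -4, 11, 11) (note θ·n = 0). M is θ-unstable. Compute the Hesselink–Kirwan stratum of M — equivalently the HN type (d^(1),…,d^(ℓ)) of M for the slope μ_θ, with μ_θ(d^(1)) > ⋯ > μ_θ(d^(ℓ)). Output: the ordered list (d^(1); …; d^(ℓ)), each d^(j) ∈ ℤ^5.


Interval decomposition of M: I[1,1]^3, I[1,3], I[3,3], I[4,5], I[5,5].
HN type (ℓ=4): μ^(1)=27/2; μ^(2)=11; μ^(3)=-4; μ^(4)=-14

((0, 1, 1, 0, 0); (0, 0, 0, 1, 2); (0, 0, 1, 0, 0); (4, 0, 0, 0, 0))


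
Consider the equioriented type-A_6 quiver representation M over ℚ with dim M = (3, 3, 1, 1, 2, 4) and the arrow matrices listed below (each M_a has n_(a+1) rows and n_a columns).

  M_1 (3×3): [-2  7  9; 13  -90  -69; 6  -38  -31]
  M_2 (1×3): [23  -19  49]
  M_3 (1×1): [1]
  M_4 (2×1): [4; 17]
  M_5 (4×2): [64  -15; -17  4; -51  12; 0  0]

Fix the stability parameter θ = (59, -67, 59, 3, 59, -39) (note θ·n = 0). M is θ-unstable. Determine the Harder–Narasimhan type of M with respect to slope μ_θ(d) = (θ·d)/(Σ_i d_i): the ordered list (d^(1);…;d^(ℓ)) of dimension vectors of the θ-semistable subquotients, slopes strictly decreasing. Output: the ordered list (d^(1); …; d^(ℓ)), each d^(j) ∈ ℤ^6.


Barcode: M ≅ I[1,2]^2, I[1,6], I[5,6], I[6,6]^2. HN layers by μ_θ (4 steps, strictly decreasing):
  μ^(1)=41/2; μ^(2)=10; μ^(3)=-4; μ^(4)=-39

((0, 0, 1, 1, 1, 1); (0, 0, 0, 0, 1, 1); (3, 3, 0, 0, 0, 0); (0, 0, 0, 0, 0, 2))


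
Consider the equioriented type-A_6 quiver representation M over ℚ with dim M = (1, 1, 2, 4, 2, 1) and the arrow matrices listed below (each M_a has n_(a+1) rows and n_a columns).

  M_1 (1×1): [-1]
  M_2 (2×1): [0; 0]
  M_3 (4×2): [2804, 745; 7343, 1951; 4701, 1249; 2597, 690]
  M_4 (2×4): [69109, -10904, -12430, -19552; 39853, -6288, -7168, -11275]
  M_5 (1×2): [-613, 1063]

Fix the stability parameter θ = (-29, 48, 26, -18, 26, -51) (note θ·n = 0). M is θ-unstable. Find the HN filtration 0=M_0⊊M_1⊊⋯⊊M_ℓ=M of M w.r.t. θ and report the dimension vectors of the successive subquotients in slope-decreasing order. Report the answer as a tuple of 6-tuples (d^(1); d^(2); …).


Via rank(M_{q-1}∘⋯∘M_p): M ≅ I[1,2], I[3,5], I[3,6], I[4,4]^2.
μ_θ-semistable layers: μ^(1)=48; μ^(2)=26; μ^(3)=4; μ^(4)=-17/4; μ^(5)=-18; μ^(6)=-29

((0, 1, 0, 0, 0, 0); (0, 0, 0, 0, 1, 0); (0, 0, 1, 1, 0, 0); (0, 0, 1, 1, 1, 1); (0, 0, 0, 2, 0, 0); (1, 0, 0, 0, 0, 0))


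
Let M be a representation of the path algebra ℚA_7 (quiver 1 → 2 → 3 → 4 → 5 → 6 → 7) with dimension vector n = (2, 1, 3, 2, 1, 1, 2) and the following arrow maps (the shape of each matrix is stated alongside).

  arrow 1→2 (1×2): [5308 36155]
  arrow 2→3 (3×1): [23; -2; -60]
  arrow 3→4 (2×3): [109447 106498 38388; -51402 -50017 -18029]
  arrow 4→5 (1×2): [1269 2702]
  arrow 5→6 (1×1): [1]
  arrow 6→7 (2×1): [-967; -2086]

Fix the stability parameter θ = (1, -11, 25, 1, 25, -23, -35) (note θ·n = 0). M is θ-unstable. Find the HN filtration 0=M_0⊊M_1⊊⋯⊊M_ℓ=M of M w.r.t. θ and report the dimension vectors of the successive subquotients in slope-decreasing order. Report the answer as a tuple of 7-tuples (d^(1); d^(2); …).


Via rank(M_{q-1}∘⋯∘M_p): M ≅ I[1,1], I[1,7], I[3,3], I[3,4], I[7,7].
μ_θ-semistable layers: μ^(1)=25; μ^(2)=13; μ^(3)=1; μ^(4)=-7/5; μ^(5)=-5; μ^(6)=-35

((0, 0, 1, 0, 0, 0, 0); (0, 0, 1, 1, 0, 0, 0); (1, 0, 0, 0, 0, 0, 0); (0, 0, 1, 1, 1, 1, 1); (1, 1, 0, 0, 0, 0, 0); (0, 0, 0, 0, 0, 0, 1))


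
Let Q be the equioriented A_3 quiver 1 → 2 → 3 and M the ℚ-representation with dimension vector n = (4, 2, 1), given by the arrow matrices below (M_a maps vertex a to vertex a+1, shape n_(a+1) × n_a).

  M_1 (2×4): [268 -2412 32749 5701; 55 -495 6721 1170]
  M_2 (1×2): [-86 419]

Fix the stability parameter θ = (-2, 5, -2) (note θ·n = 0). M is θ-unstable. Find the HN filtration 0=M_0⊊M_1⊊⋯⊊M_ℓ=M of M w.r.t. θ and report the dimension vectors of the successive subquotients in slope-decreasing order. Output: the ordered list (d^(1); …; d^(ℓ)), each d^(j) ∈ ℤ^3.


Barcode: M ≅ I[1,1]^2, I[1,2], I[1,3]. HN layers by μ_θ (3 steps, strictly decreasing):
  μ^(1)=5; μ^(2)=3/2; μ^(3)=-2

((0, 1, 0); (0, 1, 1); (4, 0, 0))


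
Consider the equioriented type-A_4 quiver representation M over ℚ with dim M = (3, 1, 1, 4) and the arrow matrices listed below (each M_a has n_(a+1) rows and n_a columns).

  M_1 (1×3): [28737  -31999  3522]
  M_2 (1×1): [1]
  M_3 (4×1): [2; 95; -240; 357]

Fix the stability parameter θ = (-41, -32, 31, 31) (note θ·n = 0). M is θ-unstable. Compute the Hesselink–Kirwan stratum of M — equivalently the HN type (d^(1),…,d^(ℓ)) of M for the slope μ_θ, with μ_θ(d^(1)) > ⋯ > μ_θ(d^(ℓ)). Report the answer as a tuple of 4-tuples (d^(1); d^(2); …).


Via rank(M_{q-1}∘⋯∘M_p): M ≅ I[1,1]^2, I[1,4], I[4,4]^3.
μ_θ-semistable layers: μ^(1)=31; μ^(2)=-32; μ^(3)=-41

((0, 0, 1, 4); (0, 1, 0, 0); (3, 0, 0, 0))


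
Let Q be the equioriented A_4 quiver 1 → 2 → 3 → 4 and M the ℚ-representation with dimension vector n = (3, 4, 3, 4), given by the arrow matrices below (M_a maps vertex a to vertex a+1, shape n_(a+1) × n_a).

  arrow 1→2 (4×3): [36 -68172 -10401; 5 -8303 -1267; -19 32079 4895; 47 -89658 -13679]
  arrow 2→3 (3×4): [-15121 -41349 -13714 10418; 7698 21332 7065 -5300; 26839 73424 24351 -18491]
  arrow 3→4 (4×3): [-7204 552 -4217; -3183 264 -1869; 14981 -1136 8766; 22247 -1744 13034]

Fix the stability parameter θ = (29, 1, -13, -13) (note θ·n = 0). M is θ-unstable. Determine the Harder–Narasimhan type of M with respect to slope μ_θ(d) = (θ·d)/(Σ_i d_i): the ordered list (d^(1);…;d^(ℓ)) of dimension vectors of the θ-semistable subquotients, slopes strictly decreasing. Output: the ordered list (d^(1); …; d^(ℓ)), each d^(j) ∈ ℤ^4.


Barcode: M ≅ I[1,3], I[1,4]^2, I[2,2], I[4,4]^2. HN layers by μ_θ (3 steps, strictly decreasing):
  μ^(1)=17/3; μ^(2)=1; μ^(3)=-13

((1, 1, 1, 0); (2, 3, 2, 2); (0, 0, 0, 2))
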